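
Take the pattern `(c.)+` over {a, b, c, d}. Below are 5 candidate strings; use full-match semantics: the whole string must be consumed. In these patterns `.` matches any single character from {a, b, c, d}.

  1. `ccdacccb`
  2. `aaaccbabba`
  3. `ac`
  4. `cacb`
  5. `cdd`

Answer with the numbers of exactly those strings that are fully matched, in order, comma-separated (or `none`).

1 → no match
2 → no match — must start with `c`
3 → no match — must start with `c`
4 → match
5 → no match

4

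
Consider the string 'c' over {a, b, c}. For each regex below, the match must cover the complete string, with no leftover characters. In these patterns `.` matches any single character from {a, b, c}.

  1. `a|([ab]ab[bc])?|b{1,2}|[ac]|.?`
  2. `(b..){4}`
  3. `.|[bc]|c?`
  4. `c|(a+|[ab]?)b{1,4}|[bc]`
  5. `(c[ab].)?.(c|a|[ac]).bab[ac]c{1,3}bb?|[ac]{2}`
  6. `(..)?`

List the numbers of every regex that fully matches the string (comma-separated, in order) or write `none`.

1 → match
2 → no match — must start with 'b'
3 → match
4 → match
5 → no match
6 → no match

1, 3, 4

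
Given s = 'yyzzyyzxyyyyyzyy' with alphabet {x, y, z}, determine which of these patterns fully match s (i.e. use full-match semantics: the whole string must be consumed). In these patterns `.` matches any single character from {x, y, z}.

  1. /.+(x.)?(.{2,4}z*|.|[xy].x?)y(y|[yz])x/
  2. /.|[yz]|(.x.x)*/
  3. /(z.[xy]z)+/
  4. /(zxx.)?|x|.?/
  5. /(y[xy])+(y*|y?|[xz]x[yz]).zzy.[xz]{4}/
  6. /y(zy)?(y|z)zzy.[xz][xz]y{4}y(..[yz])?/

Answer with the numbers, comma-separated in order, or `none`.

1 → no match — must end with 'x'
2 → no match
3 → no match — must start with 'z'
4 → no match
5 → no match
6 → match

6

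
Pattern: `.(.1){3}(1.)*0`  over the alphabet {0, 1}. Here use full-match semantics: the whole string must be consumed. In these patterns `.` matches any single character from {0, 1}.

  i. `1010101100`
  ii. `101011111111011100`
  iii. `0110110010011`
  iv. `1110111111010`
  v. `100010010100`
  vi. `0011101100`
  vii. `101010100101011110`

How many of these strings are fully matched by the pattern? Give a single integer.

3

i → match
ii → match
iii → no match — must end with `0`
iv → no match
v → no match
vi → match
vii → no match
Total matched: 3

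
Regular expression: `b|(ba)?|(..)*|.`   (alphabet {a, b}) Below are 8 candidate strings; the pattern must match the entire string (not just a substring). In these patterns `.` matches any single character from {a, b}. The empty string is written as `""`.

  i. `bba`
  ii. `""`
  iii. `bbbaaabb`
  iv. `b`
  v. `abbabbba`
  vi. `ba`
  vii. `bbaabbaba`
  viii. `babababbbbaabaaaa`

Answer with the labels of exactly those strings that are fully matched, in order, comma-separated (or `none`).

i → no match
ii → match
iii → match
iv → match
v → match
vi → match
vii → no match
viii → no match

ii, iii, iv, v, vi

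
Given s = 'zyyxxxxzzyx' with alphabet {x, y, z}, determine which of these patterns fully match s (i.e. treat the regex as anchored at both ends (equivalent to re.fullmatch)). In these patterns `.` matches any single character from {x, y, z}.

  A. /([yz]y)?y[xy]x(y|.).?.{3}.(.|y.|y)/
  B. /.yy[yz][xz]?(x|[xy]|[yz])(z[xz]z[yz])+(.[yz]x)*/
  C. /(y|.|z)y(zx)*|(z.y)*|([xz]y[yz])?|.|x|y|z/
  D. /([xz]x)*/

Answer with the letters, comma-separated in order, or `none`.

A

A → match
B → no match
C → no match
D → no match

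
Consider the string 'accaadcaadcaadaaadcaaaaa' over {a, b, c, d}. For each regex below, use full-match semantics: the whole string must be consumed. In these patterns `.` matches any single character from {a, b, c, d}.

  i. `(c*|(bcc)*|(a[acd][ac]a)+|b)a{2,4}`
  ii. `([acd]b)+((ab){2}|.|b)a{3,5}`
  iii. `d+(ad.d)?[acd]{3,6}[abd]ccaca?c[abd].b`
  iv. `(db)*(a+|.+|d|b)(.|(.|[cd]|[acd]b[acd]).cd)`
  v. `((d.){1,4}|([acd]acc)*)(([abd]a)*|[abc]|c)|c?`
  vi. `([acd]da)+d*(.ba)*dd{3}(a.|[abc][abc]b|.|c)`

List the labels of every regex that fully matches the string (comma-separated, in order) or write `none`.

i → match
ii → no match
iii → no match — must start with 'd'
iv → match
v → no match
vi → no match

i, iv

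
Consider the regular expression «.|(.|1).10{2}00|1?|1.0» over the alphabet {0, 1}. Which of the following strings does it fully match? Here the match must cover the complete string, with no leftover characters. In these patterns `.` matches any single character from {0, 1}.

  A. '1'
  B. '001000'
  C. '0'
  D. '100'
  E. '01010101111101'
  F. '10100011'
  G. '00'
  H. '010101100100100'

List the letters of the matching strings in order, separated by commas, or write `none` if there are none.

A, C, D

A → match
B → no match
C → match
D → match
E → no match
F → no match
G → no match
H → no match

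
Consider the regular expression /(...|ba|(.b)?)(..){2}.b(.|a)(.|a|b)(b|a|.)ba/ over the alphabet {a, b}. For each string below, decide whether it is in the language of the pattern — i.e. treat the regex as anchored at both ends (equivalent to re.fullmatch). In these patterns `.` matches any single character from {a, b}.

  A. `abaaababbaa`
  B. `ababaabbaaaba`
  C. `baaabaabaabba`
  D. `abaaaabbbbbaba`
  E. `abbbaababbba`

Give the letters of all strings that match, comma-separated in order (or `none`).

B, C, D

A → no match — must end with `ba`
B → match
C → match
D → match
E → no match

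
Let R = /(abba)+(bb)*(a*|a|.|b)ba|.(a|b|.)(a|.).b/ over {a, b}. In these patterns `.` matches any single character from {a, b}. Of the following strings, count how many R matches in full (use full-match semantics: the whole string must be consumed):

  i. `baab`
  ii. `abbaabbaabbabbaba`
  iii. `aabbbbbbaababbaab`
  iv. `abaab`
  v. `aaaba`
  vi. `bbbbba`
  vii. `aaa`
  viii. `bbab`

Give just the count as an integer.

i. `baab` → no match
ii → match
iii → no match
iv. `abaab` → match
v. `aaaba` → no match
vi. `bbbbba` → no match
vii. `aaa` → no match
viii. `bbab` → no match
Total matched: 2

2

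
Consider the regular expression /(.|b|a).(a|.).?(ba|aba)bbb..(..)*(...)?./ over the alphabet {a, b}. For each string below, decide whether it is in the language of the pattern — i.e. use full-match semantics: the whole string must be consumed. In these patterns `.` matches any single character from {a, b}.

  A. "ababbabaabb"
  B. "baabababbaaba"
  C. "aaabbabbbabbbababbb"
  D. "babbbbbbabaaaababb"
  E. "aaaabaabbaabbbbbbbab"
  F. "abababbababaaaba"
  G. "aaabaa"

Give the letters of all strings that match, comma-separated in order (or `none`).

A → no match
B → no match
C → match
D → no match
E → no match
F → no match
G → no match

C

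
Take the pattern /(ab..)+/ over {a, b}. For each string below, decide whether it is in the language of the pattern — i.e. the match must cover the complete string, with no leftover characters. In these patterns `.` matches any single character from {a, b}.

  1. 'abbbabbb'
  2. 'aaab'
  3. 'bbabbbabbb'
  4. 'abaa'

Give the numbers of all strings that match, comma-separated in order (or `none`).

1, 4

1 → match
2 → no match — must start with 'ab'
3 → no match — must start with 'ab'
4 → match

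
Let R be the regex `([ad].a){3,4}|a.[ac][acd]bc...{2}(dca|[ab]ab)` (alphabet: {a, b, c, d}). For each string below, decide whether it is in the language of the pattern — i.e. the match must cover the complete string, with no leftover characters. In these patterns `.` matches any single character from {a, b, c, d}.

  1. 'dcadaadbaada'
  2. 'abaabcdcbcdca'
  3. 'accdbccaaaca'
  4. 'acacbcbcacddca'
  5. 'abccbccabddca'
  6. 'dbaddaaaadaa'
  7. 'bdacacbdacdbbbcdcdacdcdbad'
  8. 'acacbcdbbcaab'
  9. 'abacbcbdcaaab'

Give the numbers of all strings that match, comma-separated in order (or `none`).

1. 'dcadaadbaada' → match
2 → match
3. 'accdbccaaaca' → no match
4 → no match
5 → match
6. 'dbaddaaaadaa' → match
7 → no match
8 → match
9 → match

1, 2, 5, 6, 8, 9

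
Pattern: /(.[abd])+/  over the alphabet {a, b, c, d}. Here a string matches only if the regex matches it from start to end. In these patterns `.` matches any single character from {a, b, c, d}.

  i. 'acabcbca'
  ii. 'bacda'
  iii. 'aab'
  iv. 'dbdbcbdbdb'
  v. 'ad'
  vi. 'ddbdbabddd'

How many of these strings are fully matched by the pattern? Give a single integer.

i → no match
ii → no match
iii → no match
iv → match
v → match
vi → match
Total matched: 3

3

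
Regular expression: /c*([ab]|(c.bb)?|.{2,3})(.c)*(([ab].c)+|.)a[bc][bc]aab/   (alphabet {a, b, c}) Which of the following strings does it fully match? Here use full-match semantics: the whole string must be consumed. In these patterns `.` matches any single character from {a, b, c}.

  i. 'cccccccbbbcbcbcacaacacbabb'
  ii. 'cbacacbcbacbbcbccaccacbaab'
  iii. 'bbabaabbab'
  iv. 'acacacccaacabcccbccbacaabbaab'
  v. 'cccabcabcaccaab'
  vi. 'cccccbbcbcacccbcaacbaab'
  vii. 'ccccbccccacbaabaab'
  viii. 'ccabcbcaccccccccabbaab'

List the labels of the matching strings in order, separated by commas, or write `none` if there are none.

ii, v, vi, viii

i → no match — must end with 'aab'
ii → match
iii → no match — must end with 'aab'
iv → no match
v → match
vi → match
vii → no match
viii → match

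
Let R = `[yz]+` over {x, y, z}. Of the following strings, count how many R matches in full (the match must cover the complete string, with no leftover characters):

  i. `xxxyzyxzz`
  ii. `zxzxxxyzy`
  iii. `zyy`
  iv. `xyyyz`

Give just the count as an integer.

1

i. `xxxyzyxzz` → no match
ii. `zxzxxxyzy` → no match
iii. `zyy` → match
iv. `xyyyz` → no match
Total matched: 1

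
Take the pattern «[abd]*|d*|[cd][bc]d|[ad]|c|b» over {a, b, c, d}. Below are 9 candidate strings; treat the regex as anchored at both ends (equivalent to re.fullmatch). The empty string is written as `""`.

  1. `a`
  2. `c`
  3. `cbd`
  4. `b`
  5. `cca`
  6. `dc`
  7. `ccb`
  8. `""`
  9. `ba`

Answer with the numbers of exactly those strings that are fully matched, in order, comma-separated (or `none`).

1 → match
2 → match
3 → match
4 → match
5 → no match
6 → no match
7 → no match
8 → match
9 → match

1, 2, 3, 4, 8, 9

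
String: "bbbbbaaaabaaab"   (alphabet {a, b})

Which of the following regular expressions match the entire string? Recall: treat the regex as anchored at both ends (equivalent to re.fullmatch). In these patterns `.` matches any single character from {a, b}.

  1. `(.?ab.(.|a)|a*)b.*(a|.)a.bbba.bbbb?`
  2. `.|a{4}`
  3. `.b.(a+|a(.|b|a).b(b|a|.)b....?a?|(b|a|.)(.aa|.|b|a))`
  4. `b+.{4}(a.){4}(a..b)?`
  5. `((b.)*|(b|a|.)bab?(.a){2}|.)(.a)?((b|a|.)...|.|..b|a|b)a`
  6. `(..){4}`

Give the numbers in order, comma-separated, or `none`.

4

1 → no match
2 → no match
3 → no match
4 → match
5 → no match — must end with "a"
6 → no match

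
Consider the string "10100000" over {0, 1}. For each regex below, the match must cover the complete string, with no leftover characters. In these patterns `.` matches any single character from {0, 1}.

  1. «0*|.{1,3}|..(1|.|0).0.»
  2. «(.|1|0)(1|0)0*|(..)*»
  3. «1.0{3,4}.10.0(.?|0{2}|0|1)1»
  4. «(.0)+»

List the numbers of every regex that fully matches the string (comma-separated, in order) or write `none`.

1 → no match
2 → match
3 → no match — must end with "1"
4 → match

2, 4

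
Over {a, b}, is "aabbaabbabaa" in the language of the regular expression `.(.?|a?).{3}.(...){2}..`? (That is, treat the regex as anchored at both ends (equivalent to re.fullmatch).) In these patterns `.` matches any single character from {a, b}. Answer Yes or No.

No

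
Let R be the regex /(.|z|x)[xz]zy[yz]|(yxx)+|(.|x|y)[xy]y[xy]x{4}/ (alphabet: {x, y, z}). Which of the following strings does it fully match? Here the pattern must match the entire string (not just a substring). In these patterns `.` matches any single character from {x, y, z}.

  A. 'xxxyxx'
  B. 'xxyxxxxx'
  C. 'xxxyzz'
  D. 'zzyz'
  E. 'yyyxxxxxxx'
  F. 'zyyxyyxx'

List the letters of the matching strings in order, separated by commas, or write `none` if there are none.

A. 'xxxyxx' → no match
B. 'xxyxxxxx' → match
C. 'xxxyzz' → no match
D. 'zzyz' → no match
E. 'yyyxxxxxxx' → no match
F. 'zyyxyyxx' → no match

B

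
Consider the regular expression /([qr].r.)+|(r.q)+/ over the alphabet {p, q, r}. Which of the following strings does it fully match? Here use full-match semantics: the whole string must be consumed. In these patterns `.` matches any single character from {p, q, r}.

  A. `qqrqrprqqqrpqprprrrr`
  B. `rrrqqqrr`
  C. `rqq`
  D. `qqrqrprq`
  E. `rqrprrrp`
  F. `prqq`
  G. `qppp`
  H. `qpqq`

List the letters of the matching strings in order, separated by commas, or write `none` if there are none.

A, B, C, D, E

A → match
B → match
C → match
D → match
E → match
F → no match
G → no match
H → no match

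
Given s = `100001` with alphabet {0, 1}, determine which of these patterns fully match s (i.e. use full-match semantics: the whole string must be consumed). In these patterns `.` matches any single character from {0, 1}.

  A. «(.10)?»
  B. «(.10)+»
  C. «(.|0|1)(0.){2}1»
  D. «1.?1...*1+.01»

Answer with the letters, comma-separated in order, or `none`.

A → no match
B → no match — must end with `10`
C → match
D → no match

C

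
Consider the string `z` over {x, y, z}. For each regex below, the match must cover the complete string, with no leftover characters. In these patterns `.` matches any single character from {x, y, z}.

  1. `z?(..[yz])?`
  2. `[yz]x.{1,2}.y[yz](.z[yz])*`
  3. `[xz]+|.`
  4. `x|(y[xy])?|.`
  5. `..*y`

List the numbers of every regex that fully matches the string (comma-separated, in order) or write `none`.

1, 3, 4

1 → match
2 → no match
3 → match
4 → match
5 → no match — must end with `y`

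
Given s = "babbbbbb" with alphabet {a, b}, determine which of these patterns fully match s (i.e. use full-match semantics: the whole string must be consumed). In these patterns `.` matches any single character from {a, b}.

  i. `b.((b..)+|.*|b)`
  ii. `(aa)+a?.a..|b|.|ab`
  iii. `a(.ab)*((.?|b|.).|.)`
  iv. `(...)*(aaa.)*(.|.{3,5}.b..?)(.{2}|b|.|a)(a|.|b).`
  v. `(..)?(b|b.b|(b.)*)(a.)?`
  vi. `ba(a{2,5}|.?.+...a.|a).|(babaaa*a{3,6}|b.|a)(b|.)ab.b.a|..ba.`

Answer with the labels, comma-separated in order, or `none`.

i → match
ii → no match
iii → no match — must start with "a"
iv → match
v → match
vi → no match

i, iv, v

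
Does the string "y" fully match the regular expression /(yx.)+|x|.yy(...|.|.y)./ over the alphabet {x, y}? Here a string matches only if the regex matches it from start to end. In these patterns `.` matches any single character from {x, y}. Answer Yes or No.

No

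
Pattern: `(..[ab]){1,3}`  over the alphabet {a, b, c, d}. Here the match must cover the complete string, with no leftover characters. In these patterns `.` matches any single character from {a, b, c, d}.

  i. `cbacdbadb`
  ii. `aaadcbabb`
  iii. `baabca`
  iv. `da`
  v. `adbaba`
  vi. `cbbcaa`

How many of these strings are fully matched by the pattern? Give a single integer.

i → match
ii → match
iii → match
iv → no match
v → match
vi → match
Total matched: 5

5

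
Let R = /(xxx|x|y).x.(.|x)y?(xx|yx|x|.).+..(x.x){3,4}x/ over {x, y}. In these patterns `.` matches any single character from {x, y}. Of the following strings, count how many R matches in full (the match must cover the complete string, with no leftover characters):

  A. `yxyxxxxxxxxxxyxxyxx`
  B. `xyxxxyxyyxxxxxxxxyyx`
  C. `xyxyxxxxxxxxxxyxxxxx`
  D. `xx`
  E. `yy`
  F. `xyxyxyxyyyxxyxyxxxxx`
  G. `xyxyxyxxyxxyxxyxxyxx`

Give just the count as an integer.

A → no match
B → no match — must end with `xx`
C → match
D → no match
E → no match — must end with `xx`
F → no match
G → match
Total matched: 2

2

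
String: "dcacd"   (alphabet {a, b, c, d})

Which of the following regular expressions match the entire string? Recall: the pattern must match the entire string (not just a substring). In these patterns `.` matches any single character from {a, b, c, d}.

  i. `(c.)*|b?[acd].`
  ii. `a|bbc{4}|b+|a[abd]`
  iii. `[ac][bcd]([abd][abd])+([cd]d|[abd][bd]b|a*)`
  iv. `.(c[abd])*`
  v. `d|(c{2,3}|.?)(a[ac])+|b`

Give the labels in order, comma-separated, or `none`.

iv

i → no match
ii → no match
iii → no match
iv → match
v → no match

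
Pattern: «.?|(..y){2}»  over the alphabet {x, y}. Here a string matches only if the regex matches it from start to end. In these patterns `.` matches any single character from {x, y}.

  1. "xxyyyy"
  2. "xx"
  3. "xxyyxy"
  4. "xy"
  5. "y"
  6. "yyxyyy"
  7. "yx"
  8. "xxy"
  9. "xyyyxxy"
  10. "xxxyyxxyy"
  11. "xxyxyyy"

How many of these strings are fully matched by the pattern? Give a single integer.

1. "xxyyyy" → match
2. "xx" → no match
3. "xxyyxy" → match
4. "xy" → no match
5. "y" → match
6. "yyxyyy" → no match
7. "yx" → no match
8. "xxy" → no match
9. "xyyyxxy" → no match
10. "xxxyyxxyy" → no match
11. "xxyxyyy" → no match
Total matched: 3

3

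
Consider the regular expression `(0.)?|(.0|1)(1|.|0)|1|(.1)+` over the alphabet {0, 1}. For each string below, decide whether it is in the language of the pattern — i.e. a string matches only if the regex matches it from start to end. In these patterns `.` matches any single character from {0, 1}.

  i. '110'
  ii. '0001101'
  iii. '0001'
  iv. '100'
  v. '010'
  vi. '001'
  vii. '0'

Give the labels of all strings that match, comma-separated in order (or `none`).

i → no match
ii → no match
iii → no match
iv → match
v → no match
vi → match
vii → no match

iv, vi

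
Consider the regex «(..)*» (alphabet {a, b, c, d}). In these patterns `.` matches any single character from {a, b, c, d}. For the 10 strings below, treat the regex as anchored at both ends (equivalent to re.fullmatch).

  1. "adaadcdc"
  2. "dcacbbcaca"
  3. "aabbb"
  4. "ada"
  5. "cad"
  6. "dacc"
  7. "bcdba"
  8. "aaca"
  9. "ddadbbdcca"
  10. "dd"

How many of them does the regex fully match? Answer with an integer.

6

1. "adaadcdc" → match
2. "dcacbbcaca" → match
3. "aabbb" → no match
4. "ada" → no match
5. "cad" → no match
6. "dacc" → match
7. "bcdba" → no match
8. "aaca" → match
9. "ddadbbdcca" → match
10. "dd" → match
Total matched: 6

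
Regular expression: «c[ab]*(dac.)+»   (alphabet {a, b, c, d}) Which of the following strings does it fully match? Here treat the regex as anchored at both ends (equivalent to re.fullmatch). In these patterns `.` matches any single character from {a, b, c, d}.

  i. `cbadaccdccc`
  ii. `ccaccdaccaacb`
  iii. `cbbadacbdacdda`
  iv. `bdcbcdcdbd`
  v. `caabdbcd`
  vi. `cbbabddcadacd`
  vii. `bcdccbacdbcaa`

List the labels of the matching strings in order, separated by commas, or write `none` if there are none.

i. `cbadaccdccc` → no match
ii → no match
iii → no match
iv. `bdcbcdcdbd` → no match — must start with `c`
v. `caabdbcd` → no match
vi → no match
vii → no match — must start with `c`

none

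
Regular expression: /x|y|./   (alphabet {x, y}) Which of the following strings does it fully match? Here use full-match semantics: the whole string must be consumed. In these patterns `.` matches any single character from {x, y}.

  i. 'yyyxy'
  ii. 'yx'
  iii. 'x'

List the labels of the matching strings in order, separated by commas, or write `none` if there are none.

i. 'yyyxy' → no match
ii. 'yx' → no match
iii. 'x' → match

iii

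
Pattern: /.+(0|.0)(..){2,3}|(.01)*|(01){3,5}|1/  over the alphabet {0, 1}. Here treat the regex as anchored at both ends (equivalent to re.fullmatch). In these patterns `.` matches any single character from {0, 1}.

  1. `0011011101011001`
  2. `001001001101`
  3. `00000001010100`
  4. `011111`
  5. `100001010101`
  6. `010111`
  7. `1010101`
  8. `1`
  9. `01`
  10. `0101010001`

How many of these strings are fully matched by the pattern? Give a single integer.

2

1 → no match
2 → match
3 → no match
4 → no match
5 → no match
6 → no match
7 → no match
8 → match
9 → no match
10 → no match
Total matched: 2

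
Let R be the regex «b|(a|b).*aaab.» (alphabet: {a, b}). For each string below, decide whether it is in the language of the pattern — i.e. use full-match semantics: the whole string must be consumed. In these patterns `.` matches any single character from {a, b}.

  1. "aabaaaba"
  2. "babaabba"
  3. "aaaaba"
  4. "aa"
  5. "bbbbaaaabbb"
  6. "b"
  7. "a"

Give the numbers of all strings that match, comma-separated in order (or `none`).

1 → match
2 → no match
3 → match
4 → no match
5 → no match
6 → match
7 → no match

1, 3, 6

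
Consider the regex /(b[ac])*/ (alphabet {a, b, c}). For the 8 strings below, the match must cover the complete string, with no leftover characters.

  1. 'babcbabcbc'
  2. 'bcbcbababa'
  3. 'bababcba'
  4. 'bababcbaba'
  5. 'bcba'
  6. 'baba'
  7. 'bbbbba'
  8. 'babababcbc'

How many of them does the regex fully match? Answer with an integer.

7

1 → match
2 → match
3 → match
4 → match
5 → match
6 → match
7 → no match
8 → match
Total matched: 7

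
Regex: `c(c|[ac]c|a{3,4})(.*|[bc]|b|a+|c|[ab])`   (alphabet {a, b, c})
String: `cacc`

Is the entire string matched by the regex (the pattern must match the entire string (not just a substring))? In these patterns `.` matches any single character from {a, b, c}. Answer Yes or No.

Yes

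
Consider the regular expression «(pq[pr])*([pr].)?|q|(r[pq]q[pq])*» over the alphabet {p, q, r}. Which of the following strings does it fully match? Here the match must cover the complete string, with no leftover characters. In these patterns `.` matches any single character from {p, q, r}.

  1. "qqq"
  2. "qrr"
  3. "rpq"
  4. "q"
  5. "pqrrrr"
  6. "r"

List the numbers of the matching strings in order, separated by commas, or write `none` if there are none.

1. "qqq" → no match
2. "qrr" → no match
3. "rpq" → no match
4. "q" → match
5. "pqrrrr" → no match
6. "r" → no match

4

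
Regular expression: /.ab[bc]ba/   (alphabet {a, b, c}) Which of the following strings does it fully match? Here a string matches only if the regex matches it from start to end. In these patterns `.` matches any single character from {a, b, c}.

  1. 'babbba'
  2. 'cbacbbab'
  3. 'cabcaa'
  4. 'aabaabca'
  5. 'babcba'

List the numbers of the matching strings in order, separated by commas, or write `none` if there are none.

1, 5

1 → match
2 → no match — must end with 'ba'
3 → no match — must end with 'ba'
4 → no match — must end with 'ba'
5 → match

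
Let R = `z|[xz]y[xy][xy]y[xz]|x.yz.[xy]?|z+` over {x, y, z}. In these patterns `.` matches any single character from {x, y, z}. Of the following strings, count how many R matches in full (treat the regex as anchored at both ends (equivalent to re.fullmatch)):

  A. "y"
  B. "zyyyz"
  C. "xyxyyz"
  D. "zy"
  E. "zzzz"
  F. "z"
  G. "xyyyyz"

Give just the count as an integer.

4

A → no match
B → no match
C → match
D → no match
E → match
F → match
G → match
Total matched: 4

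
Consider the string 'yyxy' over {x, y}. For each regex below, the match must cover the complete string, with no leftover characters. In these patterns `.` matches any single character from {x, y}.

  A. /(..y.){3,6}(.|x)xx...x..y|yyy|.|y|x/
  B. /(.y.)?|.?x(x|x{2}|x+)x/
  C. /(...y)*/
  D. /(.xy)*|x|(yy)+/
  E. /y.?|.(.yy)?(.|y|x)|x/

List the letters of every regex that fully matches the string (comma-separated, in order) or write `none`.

A → no match
B → no match
C → match
D → no match
E → no match

C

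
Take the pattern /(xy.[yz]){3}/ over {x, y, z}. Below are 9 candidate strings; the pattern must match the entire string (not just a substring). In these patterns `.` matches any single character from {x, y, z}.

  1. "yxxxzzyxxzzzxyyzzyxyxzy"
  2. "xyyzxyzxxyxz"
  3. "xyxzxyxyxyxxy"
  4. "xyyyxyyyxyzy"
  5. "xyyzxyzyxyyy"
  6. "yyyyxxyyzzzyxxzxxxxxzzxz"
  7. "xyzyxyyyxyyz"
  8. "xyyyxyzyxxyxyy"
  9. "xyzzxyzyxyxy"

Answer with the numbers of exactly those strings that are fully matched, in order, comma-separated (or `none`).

1 → no match — must start with "xy"
2 → no match
3 → no match
4 → match
5 → match
6 → no match — must start with "xy"
7 → match
8 → no match
9 → match

4, 5, 7, 9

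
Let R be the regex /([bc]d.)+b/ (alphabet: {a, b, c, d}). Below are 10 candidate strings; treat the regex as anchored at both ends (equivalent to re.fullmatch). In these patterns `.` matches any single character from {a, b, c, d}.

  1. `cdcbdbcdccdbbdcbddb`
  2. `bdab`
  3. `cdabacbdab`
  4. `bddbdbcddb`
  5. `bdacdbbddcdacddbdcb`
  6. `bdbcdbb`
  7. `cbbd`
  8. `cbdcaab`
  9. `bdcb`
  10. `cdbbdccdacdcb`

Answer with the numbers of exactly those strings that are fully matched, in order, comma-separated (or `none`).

1, 2, 4, 5, 6, 9, 10

1 → match
2 → match
3 → no match
4 → match
5 → match
6 → match
7 → no match — must end with `b`
8 → no match
9 → match
10 → match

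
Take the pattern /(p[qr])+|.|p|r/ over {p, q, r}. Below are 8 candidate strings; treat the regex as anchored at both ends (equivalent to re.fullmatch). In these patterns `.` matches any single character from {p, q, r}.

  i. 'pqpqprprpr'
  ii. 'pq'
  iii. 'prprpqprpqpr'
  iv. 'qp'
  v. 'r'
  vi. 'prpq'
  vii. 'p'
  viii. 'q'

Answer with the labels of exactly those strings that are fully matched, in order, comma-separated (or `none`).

i → match
ii → match
iii → match
iv → no match
v → match
vi → match
vii → match
viii → match

i, ii, iii, v, vi, vii, viii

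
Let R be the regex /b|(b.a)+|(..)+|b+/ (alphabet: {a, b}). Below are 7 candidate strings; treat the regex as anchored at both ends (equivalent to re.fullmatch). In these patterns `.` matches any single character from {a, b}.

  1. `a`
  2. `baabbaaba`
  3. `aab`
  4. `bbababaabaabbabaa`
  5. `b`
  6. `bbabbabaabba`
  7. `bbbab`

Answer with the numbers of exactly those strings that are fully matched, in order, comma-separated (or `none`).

1. `a` → no match
2. `baabbaaba` → no match
3. `aab` → no match
4 → no match
5. `b` → match
6. `bbabbabaabba` → match
7. `bbbab` → no match

5, 6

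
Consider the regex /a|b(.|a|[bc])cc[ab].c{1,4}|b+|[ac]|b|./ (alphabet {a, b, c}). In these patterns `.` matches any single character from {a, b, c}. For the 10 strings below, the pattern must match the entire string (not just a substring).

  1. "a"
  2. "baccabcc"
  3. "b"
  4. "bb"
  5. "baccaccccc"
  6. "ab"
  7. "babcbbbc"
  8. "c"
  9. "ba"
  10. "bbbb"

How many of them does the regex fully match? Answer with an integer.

7

1 → match
2 → match
3 → match
4 → match
5 → match
6 → no match
7 → no match
8 → match
9 → no match
10 → match
Total matched: 7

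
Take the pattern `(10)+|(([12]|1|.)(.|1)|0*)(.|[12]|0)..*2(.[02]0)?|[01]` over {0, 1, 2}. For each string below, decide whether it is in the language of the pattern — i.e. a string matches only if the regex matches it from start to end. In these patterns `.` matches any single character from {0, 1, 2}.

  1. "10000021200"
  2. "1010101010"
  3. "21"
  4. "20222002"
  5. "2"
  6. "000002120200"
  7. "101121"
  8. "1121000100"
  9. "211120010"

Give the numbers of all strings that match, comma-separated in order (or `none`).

2, 4

1 → no match
2 → match
3 → no match
4 → match
5 → no match
6 → no match
7 → no match
8 → no match
9 → no match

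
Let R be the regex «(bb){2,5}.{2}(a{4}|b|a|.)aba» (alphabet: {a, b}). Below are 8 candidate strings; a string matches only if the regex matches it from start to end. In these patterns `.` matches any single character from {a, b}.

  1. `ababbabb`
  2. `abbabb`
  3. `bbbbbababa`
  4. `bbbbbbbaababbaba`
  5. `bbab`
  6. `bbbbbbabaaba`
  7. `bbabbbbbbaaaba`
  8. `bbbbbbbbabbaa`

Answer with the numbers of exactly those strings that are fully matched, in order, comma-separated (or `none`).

3, 6

1 → no match — must start with `bb`
2 → no match — must start with `bb`
3 → match
4 → no match
5 → no match — must end with `aba`
6 → match
7 → no match
8 → no match — must end with `aba`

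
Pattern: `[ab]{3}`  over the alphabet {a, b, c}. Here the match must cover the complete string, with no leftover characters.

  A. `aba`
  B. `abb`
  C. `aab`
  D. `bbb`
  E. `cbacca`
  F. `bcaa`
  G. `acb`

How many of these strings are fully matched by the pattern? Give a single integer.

4

A → match
B → match
C → match
D → match
E → no match
F → no match
G → no match
Total matched: 4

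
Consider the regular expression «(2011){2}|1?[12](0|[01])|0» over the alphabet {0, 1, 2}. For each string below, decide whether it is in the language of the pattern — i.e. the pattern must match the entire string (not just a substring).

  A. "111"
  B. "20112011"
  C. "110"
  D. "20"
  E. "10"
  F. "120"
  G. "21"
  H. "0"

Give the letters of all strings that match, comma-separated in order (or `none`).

A → match
B → match
C → match
D → match
E → match
F → match
G → match
H → match

A, B, C, D, E, F, G, H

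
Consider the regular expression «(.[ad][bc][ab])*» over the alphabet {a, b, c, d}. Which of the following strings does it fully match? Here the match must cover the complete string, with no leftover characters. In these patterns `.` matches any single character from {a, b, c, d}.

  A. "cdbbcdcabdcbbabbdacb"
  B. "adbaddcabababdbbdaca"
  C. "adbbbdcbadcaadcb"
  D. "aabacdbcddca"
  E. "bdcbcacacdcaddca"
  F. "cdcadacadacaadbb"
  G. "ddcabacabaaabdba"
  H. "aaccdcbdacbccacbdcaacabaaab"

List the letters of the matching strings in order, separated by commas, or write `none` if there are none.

A, B, C, E, F

A → match
B → match
C → match
D → no match
E → match
F → match
G → no match
H → no match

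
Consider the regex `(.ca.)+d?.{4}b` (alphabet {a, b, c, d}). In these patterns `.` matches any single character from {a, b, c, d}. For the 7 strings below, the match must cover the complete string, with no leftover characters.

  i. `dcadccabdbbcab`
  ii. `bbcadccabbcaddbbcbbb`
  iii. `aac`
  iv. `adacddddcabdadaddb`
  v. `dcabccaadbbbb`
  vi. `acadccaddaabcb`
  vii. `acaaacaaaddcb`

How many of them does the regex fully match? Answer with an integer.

4

i → match
ii → no match
iii → no match — must end with `b`
iv → no match
v → match
vi → match
vii → match
Total matched: 4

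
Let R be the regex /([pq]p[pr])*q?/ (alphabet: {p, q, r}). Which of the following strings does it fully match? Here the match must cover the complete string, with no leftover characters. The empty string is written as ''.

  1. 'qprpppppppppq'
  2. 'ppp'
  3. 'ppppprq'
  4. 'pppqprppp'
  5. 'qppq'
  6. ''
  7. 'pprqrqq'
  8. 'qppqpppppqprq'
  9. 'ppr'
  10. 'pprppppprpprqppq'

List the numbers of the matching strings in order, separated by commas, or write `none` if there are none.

1, 2, 3, 4, 5, 6, 8, 9, 10

1 → match
2. 'ppp' → match
3. 'ppppprq' → match
4. 'pppqprppp' → match
5. 'qppq' → match
6. '' → match
7. 'pprqrqq' → no match
8 → match
9. 'ppr' → match
10 → match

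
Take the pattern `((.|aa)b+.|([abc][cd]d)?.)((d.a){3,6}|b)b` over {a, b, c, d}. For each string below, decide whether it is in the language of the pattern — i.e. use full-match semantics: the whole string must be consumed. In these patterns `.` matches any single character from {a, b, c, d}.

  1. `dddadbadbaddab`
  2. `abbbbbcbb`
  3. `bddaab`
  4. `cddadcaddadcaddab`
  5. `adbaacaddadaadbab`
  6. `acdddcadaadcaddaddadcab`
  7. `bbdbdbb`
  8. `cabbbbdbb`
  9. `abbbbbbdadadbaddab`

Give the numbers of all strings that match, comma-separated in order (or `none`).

1 → match
2. `abbbbbcbb` → match
3. `bddaab` → no match
4 → match
5 → no match
6 → match
7. `bbdbdbb` → no match
8. `cabbbbdbb` → no match
9 → no match

1, 2, 4, 6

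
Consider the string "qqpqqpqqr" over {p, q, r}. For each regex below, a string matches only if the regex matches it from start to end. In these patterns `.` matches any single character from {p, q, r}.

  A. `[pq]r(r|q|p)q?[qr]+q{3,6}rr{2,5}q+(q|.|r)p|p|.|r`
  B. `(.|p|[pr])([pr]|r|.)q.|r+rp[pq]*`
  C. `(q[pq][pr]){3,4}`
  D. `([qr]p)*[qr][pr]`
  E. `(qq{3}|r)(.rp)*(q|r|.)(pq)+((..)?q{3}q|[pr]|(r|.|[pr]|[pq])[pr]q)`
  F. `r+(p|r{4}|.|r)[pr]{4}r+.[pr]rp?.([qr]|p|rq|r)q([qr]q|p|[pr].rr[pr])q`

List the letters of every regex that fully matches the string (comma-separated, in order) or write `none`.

C

A → no match
B → no match
C → match
D → no match
E → no match
F → no match — must start with "r"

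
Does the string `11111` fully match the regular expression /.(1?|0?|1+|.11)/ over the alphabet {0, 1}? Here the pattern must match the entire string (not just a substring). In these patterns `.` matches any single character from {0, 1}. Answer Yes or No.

Yes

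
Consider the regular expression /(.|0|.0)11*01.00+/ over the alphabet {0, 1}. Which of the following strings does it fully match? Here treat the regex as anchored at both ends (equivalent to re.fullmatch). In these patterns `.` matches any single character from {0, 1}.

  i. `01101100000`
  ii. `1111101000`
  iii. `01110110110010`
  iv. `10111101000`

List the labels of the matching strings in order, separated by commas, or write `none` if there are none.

i, ii, iv

i → match
ii → match
iii → no match
iv → match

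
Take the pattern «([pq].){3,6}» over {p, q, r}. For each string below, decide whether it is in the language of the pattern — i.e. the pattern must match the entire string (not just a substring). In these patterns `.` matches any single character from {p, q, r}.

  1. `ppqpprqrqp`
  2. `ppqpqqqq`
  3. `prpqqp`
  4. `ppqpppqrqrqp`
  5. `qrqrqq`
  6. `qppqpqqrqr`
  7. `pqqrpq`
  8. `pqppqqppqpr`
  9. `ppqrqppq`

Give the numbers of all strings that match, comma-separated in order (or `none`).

1 → match
2 → match
3 → match
4 → match
5 → match
6 → match
7 → match
8 → no match
9 → match

1, 2, 3, 4, 5, 6, 7, 9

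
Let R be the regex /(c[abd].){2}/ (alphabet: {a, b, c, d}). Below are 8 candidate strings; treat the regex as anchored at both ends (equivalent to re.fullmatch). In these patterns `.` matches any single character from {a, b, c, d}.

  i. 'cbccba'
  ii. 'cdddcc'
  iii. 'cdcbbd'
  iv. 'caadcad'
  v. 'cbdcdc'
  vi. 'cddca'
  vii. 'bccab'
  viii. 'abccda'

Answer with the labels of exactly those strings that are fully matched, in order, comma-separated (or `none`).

i → match
ii → no match
iii → no match
iv → no match
v → match
vi → no match
vii → no match — must start with 'c'
viii → no match — must start with 'c'

i, v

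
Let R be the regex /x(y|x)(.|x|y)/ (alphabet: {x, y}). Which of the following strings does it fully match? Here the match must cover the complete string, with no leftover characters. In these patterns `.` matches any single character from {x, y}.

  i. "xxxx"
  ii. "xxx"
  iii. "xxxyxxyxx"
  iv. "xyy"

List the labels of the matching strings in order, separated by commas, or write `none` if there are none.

ii, iv

i → no match
ii → match
iii → no match
iv → match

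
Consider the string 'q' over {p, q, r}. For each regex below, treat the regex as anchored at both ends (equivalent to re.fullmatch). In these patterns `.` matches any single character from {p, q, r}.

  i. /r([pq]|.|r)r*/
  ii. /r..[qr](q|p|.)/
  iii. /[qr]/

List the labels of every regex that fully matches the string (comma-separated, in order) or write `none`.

iii

i → no match — must start with 'r'
ii → no match — must start with 'r'
iii → match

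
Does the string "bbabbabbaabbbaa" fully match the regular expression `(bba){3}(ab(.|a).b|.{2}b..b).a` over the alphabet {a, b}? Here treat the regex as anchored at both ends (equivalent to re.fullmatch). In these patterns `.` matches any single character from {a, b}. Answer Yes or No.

No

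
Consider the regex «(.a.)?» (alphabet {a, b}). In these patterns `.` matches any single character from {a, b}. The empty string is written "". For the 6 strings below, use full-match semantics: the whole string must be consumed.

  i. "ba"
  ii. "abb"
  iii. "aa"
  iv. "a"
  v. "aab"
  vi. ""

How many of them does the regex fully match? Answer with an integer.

2

i → no match
ii → no match
iii → no match
iv → no match
v → match
vi → match
Total matched: 2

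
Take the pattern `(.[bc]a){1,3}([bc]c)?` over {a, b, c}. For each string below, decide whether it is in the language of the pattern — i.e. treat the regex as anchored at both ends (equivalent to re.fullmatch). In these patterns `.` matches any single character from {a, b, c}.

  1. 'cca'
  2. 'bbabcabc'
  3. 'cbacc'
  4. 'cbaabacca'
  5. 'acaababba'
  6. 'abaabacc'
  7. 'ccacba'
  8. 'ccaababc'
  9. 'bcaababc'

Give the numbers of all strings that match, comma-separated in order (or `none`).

1, 2, 3, 4, 5, 6, 7, 8, 9

1 → match
2 → match
3 → match
4 → match
5 → match
6 → match
7 → match
8 → match
9 → match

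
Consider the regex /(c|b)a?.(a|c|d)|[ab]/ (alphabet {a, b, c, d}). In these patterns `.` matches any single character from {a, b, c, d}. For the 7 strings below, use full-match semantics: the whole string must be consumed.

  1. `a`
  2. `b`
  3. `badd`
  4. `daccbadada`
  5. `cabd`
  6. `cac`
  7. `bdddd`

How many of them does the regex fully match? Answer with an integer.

1. `a` → match
2. `b` → match
3. `badd` → match
4. `daccbadada` → no match
5. `cabd` → match
6. `cac` → match
7. `bdddd` → no match
Total matched: 5

5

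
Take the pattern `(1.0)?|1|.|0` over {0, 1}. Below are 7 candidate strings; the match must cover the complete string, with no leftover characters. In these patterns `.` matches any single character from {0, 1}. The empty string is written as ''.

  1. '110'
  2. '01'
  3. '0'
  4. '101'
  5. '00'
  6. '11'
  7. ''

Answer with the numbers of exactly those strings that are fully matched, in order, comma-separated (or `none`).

1, 3, 7

1 → match
2 → no match
3 → match
4 → no match
5 → no match
6 → no match
7 → match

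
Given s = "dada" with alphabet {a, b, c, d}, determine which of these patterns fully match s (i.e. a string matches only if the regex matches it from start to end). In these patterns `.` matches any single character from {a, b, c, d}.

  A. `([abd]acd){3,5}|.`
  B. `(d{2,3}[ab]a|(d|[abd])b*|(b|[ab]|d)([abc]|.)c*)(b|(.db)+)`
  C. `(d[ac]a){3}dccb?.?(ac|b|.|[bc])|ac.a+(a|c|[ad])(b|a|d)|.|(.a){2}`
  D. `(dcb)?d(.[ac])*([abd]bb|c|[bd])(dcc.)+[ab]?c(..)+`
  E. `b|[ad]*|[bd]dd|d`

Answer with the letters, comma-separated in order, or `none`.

A → no match
B → no match
C → match
D → no match
E → match

C, E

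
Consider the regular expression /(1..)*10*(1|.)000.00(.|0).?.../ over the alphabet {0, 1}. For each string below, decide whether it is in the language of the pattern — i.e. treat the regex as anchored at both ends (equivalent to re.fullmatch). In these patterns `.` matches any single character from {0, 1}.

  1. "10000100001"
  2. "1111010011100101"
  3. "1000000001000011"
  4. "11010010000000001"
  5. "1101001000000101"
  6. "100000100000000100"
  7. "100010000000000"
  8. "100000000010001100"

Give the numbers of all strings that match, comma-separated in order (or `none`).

3, 4, 6, 7, 8

1 → no match
2 → no match
3 → match
4 → match
5 → no match
6 → match
7 → match
8 → match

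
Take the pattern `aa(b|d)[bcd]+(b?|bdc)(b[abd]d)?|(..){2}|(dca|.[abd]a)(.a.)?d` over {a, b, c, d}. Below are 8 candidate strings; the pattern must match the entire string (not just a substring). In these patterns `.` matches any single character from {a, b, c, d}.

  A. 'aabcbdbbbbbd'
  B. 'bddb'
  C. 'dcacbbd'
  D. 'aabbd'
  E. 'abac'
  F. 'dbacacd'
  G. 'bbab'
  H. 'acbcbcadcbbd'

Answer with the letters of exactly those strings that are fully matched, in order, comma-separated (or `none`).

A, B, D, E, F, G

A → match
B → match
C → no match
D → match
E → match
F → match
G → match
H → no match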